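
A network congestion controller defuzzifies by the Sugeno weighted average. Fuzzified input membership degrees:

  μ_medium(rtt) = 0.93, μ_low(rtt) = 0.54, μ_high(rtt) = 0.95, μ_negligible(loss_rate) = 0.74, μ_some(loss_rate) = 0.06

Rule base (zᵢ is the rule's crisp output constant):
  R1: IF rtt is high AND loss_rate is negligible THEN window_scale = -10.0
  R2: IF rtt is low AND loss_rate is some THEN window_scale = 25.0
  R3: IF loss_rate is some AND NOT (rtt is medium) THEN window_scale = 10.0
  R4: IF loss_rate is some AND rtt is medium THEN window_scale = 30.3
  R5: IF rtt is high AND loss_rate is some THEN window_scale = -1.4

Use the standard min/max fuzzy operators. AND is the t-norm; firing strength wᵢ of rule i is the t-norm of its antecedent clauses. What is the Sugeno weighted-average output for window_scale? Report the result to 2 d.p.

-3.64

R1 (z=-10.0): high=0.95, negligible=0.74; AND[min(a, b)] → w = 0.74
R2 (z=25.0): low=0.54, some=0.06; AND[min(a, b)] → w = 0.06
R3 (z=10.0): some=0.06, ¬medium=1−0.93=0.07; AND[min(a, b)] → w = 0.06
R4 (z=30.3): some=0.06, medium=0.93; AND[min(a, b)] → w = 0.06
R5 (z=-1.4): high=0.95, some=0.06; AND[min(a, b)] → w = 0.06
Weighted average = (0.74·-10.0 + 0.06·25.0 + 0.06·10.0 + 0.06·30.3 + 0.06·-1.4) / (0.74 + 0.06 + 0.06 + 0.06 + 0.06)
  = -3.5660 / 0.9800 = -3.64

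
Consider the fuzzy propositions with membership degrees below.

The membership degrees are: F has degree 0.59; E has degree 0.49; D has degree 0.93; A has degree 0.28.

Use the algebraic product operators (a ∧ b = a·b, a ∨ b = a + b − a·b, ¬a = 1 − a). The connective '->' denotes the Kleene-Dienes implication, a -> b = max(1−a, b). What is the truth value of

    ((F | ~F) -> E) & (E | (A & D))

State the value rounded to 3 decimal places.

~F = 1 − 0.5900 = 0.4100
F | ~F = a + b − a·b on (0.5900, 0.4100) = 0.7581
(F | ~F) -> E  [Kleene-Dienes: max(1−a, b)] with a=0.7581, b=0.4900 → 0.4900
A & D = a·b on (0.2800, 0.9300) = 0.2604
E | (A & D) = a + b − a·b on (0.4900, 0.2604) = 0.6228
((F | ~F) -> E) & (E | (A & D)) = a·b on (0.4900, 0.6228) = 0.3052

0.305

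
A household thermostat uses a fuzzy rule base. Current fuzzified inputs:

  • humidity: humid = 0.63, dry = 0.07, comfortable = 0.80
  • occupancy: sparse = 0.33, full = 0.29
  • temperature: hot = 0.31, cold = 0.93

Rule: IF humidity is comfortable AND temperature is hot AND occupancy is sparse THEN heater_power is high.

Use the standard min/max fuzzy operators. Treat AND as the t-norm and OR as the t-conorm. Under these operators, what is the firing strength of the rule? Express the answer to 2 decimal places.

firing strength: comfortable=0.80, hot=0.31, sparse=0.33; AND[min(a, b)] → w = 0.31

0.31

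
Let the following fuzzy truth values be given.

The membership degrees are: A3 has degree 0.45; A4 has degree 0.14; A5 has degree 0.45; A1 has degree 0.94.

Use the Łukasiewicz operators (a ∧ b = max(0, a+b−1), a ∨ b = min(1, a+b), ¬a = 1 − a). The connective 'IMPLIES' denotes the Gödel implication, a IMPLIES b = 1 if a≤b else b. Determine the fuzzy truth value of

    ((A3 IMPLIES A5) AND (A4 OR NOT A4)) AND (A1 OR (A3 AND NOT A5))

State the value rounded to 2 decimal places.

0.94

A3 IMPLIES A5  [Gödel: 1 if a≤b else b] with a=0.45, b=0.45 → 1.00
NOT A4 = 1 − 0.14 = 0.86
A4 OR NOT A4 = min(1, a+b) on (0.14, 0.86) = 1.00
(A3 IMPLIES A5) AND (A4 OR NOT A4) = max(0, a+b−1) on (1.00, 1.00) = 1.00
NOT A5 = 1 − 0.45 = 0.55
A3 AND NOT A5 = max(0, a+b−1) on (0.45, 0.55) = 0.00
A1 OR (A3 AND NOT A5) = min(1, a+b) on (0.94, 0.00) = 0.94
((A3 IMPLIES A5) AND (A4 OR NOT A4)) AND (A1 OR (A3 AND NOT A5)) = max(0, a+b−1) on (1.00, 0.94) = 0.94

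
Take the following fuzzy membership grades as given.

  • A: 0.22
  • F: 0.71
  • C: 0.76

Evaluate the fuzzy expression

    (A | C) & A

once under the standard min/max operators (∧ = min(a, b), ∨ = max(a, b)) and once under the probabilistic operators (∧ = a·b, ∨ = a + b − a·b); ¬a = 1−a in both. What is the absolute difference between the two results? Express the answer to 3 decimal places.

Under standard min/max:
  A | C = max(a, b) on (0.22, 0.76) = 0.76
  (A | C) & A = min(a, b) on (0.76, 0.22) = 0.22
  → value = 0.2200
Under probabilistic:
  A | C = a + b − a·b on (0.2200, 0.7600) = 0.8128
  (A | C) & A = a·b on (0.8128, 0.2200) = 0.1788
  → value = 0.1788
|0.2200 − 0.1788| = 0.041

0.041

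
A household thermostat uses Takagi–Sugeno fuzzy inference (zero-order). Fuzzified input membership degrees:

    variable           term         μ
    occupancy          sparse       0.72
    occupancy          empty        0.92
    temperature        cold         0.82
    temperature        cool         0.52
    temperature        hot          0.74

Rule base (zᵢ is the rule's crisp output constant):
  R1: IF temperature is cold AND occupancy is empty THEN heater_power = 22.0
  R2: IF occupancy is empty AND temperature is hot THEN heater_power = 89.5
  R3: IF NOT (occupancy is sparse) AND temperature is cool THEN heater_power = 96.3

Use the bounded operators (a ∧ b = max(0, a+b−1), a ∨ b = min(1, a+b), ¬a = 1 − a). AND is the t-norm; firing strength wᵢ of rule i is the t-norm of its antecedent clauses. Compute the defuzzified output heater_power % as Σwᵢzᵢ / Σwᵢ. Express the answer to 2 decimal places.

53.82

R1 (z=22.0): cold=0.82, empty=0.92; AND[max(0, a+b−1)] → w = 0.74
R2 (z=89.5): empty=0.92, hot=0.74; AND[max(0, a+b−1)] → w = 0.66
R3 (z=96.3): ¬sparse=1−0.72=0.28, cool=0.52; AND[max(0, a+b−1)] → w = 0.00
Weighted average = (0.74·22.0 + 0.66·89.5 + 0.00·96.3) / (0.74 + 0.66 + 0.00)
  = 75.3500 / 1.4000 = 53.82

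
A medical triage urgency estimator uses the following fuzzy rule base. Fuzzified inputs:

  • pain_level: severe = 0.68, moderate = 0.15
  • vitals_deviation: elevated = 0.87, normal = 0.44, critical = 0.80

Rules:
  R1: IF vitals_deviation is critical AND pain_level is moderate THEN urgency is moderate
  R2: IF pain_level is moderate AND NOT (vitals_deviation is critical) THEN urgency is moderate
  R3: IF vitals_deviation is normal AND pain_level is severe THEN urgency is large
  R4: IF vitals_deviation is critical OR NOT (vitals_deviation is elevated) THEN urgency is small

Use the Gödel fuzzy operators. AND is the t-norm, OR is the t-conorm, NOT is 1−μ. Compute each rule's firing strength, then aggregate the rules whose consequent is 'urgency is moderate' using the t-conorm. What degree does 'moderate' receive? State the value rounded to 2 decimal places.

R1: critical=0.80, moderate=0.15; AND[min(a, b)] → w = 0.15
R2: moderate=0.15, ¬critical=1−0.80=0.20; AND[min(a, b)] → w = 0.15
R3: normal=0.44, severe=0.68; AND[min(a, b)] → w = 0.44
R4: critical=0.80, ¬elevated=1−0.87=0.13; OR[max(a, b)] → w = 0.80
Rules with consequent 'moderate': {R1, R2} → strengths 0.15, 0.15
Aggregate via t-conorm [max(a, b)]: 0.15

0.15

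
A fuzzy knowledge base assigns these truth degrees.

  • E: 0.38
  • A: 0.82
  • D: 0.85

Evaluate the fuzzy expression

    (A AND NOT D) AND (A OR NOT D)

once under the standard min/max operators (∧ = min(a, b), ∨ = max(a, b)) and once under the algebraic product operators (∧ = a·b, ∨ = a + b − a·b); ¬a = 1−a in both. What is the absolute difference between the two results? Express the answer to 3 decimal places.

0.046

Under standard min/max:
  NOT D = 1 − 0.85 = 0.15
  A AND NOT D = min(a, b) on (0.82, 0.15) = 0.15
  NOT D = 1 − 0.85 = 0.15
  A OR NOT D = max(a, b) on (0.82, 0.15) = 0.82
  (A AND NOT D) AND (A OR NOT D) = min(a, b) on (0.15, 0.82) = 0.15
  → value = 0.1500
Under algebraic product:
  NOT D = 1 − 0.8500 = 0.1500
  A AND NOT D = a·b on (0.8200, 0.1500) = 0.1230
  NOT D = 1 − 0.8500 = 0.1500
  A OR NOT D = a + b − a·b on (0.8200, 0.1500) = 0.8470
  (A AND NOT D) AND (A OR NOT D) = a·b on (0.1230, 0.8470) = 0.1042
  → value = 0.1042
|0.1500 − 0.1042| = 0.046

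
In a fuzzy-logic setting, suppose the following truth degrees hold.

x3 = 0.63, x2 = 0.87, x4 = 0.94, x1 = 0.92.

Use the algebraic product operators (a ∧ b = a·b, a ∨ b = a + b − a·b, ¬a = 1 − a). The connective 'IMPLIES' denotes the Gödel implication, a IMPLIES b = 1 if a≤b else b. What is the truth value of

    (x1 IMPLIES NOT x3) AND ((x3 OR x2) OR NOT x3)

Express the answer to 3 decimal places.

0.359

NOT x3 = 1 − 0.6300 = 0.3700
x1 IMPLIES NOT x3  [Gödel: 1 if a≤b else b] with a=0.9200, b=0.3700 → 0.3700
x3 OR x2 = a + b − a·b on (0.6300, 0.8700) = 0.9519
NOT x3 = 1 − 0.6300 = 0.3700
(x3 OR x2) OR NOT x3 = a + b − a·b on (0.9519, 0.3700) = 0.9697
(x1 IMPLIES NOT x3) AND ((x3 OR x2) OR NOT x3) = a·b on (0.3700, 0.9697) = 0.3588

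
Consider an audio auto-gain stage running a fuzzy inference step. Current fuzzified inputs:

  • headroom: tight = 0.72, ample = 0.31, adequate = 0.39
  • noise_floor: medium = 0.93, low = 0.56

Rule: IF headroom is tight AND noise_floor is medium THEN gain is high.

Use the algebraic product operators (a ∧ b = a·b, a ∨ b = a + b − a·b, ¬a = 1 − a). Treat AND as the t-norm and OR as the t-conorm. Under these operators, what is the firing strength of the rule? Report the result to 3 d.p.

firing strength: tight=0.72, medium=0.93; AND[a·b] → w = 0.6696

0.670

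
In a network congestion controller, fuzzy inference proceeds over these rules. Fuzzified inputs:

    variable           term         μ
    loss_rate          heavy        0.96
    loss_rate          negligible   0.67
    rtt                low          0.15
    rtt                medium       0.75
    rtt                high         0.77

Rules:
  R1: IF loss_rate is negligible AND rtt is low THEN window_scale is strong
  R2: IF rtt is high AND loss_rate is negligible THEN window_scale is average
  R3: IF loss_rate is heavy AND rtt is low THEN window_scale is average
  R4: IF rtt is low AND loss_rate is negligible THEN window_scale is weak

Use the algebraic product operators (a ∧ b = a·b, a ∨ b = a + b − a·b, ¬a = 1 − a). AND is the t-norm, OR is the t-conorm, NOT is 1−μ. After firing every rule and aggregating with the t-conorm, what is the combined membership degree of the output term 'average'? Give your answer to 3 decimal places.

R1: negligible=0.67, low=0.15; AND[a·b] → w = 0.1005
R2: high=0.77, negligible=0.67; AND[a·b] → w = 0.5159
R3: heavy=0.96, low=0.15; AND[a·b] → w = 0.1440
R4: low=0.15, negligible=0.67; AND[a·b] → w = 0.1005
Rules with consequent 'average': {R2, R3} → strengths 0.5159, 0.1440
Aggregate via t-conorm [a + b − a·b]: 0.5856

0.586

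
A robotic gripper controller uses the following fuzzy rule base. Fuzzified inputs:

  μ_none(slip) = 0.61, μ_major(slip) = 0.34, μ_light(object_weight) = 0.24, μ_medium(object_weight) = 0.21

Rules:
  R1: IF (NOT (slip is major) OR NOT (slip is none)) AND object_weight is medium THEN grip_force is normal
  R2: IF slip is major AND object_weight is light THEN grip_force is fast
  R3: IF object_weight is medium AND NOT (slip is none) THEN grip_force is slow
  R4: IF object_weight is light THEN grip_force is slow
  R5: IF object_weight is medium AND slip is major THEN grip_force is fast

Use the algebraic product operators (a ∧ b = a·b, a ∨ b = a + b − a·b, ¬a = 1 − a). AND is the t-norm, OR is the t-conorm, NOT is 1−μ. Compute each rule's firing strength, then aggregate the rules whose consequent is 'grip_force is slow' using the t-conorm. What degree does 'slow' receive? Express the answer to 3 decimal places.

0.302

R1: (¬major=1−0.34=0.66 OR ¬none=1−0.61=0.39) = 0.7926; AND[a·b] with medium=0.21 → w = 0.1664
R2: major=0.34, light=0.24; AND[a·b] → w = 0.0816
R3: medium=0.21, ¬none=1−0.61=0.39; AND[a·b] → w = 0.0819
R4: light=0.24 → w = 0.2400
R5: medium=0.21, major=0.34; AND[a·b] → w = 0.0714
Rules with consequent 'slow': {R3, R4} → strengths 0.0819, 0.2400
Aggregate via t-conorm [a + b − a·b]: 0.3022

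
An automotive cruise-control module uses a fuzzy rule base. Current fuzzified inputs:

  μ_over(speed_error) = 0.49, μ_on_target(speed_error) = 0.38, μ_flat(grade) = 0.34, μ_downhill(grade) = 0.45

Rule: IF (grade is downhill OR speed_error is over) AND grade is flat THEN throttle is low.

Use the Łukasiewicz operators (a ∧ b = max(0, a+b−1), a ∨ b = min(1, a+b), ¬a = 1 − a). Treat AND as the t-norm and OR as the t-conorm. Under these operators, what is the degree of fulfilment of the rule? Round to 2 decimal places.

0.28

firing strength: (downhill=0.45 OR over=0.49) = 0.94; AND[max(0, a+b−1)] with flat=0.34 → w = 0.28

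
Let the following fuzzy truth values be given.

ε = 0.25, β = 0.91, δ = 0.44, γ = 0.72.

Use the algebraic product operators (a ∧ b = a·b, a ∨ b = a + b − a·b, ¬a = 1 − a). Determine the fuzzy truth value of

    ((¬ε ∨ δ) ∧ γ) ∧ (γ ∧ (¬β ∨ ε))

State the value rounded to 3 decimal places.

¬ε = 1 − 0.2500 = 0.7500
¬ε ∨ δ = a + b − a·b on (0.7500, 0.4400) = 0.8600
(¬ε ∨ δ) ∧ γ = a·b on (0.8600, 0.7200) = 0.6192
¬β = 1 − 0.9100 = 0.0900
¬β ∨ ε = a + b − a·b on (0.0900, 0.2500) = 0.3175
γ ∧ (¬β ∨ ε) = a·b on (0.7200, 0.3175) = 0.2286
((¬ε ∨ δ) ∧ γ) ∧ (γ ∧ (¬β ∨ ε)) = a·b on (0.6192, 0.2286) = 0.1415

0.142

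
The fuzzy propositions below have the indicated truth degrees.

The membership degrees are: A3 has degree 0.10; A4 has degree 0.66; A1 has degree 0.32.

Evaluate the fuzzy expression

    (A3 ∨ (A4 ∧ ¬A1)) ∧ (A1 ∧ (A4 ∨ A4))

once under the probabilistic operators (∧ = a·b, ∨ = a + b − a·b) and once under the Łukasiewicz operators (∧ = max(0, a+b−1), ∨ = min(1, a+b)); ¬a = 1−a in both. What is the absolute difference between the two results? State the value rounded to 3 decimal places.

0.143

Under probabilistic:
  ¬A1 = 1 − 0.3200 = 0.6800
  A4 ∧ ¬A1 = a·b on (0.6600, 0.6800) = 0.4488
  A3 ∨ (A4 ∧ ¬A1) = a + b − a·b on (0.1000, 0.4488) = 0.5039
  A4 ∨ A4 = a + b − a·b on (0.6600, 0.6600) = 0.8844
  A1 ∧ (A4 ∨ A4) = a·b on (0.3200, 0.8844) = 0.2830
  (A3 ∨ (A4 ∧ ¬A1)) ∧ (A1 ∧ (A4 ∨ A4)) = a·b on (0.5039, 0.2830) = 0.1426
  → value = 0.1426
Under Łukasiewicz:
  ¬A1 = 1 − 0.32 = 0.68
  A4 ∧ ¬A1 = max(0, a+b−1) on (0.66, 0.68) = 0.34
  A3 ∨ (A4 ∧ ¬A1) = min(1, a+b) on (0.10, 0.34) = 0.44
  A4 ∨ A4 = min(1, a+b) on (0.66, 0.66) = 1.00
  A1 ∧ (A4 ∨ A4) = max(0, a+b−1) on (0.32, 1.00) = 0.32
  (A3 ∨ (A4 ∧ ¬A1)) ∧ (A1 ∧ (A4 ∨ A4)) = max(0, a+b−1) on (0.44, 0.32) = 0.00
  → value = 0.0000
|0.1426 − 0.0000| = 0.143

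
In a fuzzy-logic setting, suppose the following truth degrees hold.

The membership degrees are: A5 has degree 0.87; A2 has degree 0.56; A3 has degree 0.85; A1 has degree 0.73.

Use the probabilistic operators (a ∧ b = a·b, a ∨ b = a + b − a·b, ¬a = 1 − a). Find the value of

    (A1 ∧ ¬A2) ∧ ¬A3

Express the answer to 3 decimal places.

0.048

¬A2 = 1 − 0.5600 = 0.4400
A1 ∧ ¬A2 = a·b on (0.7300, 0.4400) = 0.3212
¬A3 = 1 − 0.8500 = 0.1500
(A1 ∧ ¬A2) ∧ ¬A3 = a·b on (0.3212, 0.1500) = 0.0482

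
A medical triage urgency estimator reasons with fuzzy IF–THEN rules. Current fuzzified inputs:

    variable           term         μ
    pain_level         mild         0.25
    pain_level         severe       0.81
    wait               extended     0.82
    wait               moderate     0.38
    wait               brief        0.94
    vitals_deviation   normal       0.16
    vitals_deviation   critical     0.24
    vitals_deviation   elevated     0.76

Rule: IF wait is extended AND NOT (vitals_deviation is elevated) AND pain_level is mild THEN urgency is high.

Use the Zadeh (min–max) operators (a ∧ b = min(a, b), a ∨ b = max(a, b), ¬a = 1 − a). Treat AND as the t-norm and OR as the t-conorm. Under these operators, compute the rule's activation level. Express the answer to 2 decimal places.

firing strength: extended=0.82, ¬elevated=1−0.76=0.24, mild=0.25; AND[min(a, b)] → w = 0.24

0.24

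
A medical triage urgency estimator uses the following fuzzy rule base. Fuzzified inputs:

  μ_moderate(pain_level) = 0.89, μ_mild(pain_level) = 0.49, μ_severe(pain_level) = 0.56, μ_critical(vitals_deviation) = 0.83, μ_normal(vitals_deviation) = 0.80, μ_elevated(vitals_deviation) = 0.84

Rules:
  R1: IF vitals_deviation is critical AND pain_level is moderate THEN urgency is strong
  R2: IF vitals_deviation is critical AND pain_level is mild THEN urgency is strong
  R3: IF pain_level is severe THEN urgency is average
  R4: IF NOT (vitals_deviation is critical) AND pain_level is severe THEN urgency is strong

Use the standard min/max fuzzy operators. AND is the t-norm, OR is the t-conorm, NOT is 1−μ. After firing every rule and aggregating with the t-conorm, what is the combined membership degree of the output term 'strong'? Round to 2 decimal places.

0.83

R1: critical=0.83, moderate=0.89; AND[min(a, b)] → w = 0.83
R2: critical=0.83, mild=0.49; AND[min(a, b)] → w = 0.49
R3: severe=0.56 → w = 0.56
R4: ¬critical=1−0.83=0.17, severe=0.56; AND[min(a, b)] → w = 0.17
Rules with consequent 'strong': {R1, R2, R4} → strengths 0.83, 0.49, 0.17
Aggregate via t-conorm [max(a, b)]: 0.83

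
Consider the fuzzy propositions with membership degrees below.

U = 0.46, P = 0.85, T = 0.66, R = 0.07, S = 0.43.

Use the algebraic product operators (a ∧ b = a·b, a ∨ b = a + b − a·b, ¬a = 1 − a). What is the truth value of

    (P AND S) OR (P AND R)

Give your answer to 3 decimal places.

0.403

P AND S = a·b on (0.8500, 0.4300) = 0.3655
P AND R = a·b on (0.8500, 0.0700) = 0.0595
(P AND S) OR (P AND R) = a + b − a·b on (0.3655, 0.0595) = 0.4033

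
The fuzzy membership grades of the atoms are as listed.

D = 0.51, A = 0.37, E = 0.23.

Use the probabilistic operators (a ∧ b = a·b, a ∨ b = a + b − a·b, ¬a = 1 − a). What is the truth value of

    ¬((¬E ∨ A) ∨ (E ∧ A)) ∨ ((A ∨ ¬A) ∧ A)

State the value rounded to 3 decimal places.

0.379

¬E = 1 − 0.2300 = 0.7700
¬E ∨ A = a + b − a·b on (0.7700, 0.3700) = 0.8551
E ∧ A = a·b on (0.2300, 0.3700) = 0.0851
(¬E ∨ A) ∨ (E ∧ A) = a + b − a·b on (0.8551, 0.0851) = 0.8674
¬((¬E ∨ A) ∨ (E ∧ A)) = 1 − 0.8674 = 0.1326
¬A = 1 − 0.3700 = 0.6300
A ∨ ¬A = a + b − a·b on (0.3700, 0.6300) = 0.7669
(A ∨ ¬A) ∧ A = a·b on (0.7669, 0.3700) = 0.2838
¬((¬E ∨ A) ∨ (E ∧ A)) ∨ ((A ∨ ¬A) ∧ A) = a + b − a·b on (0.1326, 0.2838) = 0.3787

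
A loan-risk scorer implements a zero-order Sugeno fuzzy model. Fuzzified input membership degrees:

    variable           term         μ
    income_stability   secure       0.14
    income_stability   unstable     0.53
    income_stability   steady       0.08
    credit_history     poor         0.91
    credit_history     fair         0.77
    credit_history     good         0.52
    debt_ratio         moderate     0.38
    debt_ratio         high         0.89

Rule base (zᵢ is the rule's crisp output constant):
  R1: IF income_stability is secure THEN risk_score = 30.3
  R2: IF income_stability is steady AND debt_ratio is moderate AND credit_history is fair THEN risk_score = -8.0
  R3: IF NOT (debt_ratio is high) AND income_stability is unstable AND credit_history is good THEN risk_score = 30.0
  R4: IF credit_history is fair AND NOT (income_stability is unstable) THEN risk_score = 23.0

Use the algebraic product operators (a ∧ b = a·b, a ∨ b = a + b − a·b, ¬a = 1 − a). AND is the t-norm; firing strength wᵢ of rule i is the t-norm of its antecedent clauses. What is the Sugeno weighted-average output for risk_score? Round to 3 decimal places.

R1 (z=30.3): secure=0.14 → w = 0.1400
R2 (z=-8.0): steady=0.08, moderate=0.38, fair=0.77; AND[a·b] → w = 0.0234
R3 (z=30.0): ¬high=1−0.89=0.11, unstable=0.53, good=0.52; AND[a·b] → w = 0.0303
R4 (z=23.0): fair=0.77, ¬unstable=1−0.53=0.47; AND[a·b] → w = 0.3619
Weighted average = (0.1400·30.3 + 0.0234·-8.0 + 0.0303·30.0 + 0.3619·23.0) / (0.1400 + 0.0234 + 0.0303 + 0.3619)
  = 13.2879 / 0.5556 = 23.915

23.915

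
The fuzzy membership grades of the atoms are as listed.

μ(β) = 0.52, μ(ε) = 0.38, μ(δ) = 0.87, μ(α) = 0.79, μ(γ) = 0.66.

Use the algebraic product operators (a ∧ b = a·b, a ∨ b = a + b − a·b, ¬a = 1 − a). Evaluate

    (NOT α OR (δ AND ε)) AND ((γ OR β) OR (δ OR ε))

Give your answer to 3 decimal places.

0.465

NOT α = 1 − 0.7900 = 0.2100
δ AND ε = a·b on (0.8700, 0.3800) = 0.3306
NOT α OR (δ AND ε) = a + b − a·b on (0.2100, 0.3306) = 0.4712
γ OR β = a + b − a·b on (0.6600, 0.5200) = 0.8368
δ OR ε = a + b − a·b on (0.8700, 0.3800) = 0.9194
(γ OR β) OR (δ OR ε) = a + b − a·b on (0.8368, 0.9194) = 0.9868
(NOT α OR (δ AND ε)) AND ((γ OR β) OR (δ OR ε)) = a·b on (0.4712, 0.9868) = 0.4650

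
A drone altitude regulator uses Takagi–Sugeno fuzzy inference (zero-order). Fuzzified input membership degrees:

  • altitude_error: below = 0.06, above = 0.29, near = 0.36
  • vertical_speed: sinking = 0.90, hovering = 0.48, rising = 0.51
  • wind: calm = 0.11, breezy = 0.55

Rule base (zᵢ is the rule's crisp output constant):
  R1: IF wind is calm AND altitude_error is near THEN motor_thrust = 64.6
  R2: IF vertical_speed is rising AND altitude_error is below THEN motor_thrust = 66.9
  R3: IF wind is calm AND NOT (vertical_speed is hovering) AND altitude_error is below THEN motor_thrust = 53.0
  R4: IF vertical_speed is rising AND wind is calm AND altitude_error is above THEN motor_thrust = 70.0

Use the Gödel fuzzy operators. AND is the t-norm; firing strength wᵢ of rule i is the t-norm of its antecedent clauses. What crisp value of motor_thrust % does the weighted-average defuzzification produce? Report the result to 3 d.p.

64.706

R1 (z=64.6): calm=0.11, near=0.36; AND[min(a, b)] → w = 0.11
R2 (z=66.9): rising=0.51, below=0.06; AND[min(a, b)] → w = 0.06
R3 (z=53.0): calm=0.11, ¬hovering=1−0.48=0.52, below=0.06; AND[min(a, b)] → w = 0.06
R4 (z=70.0): rising=0.51, calm=0.11, above=0.29; AND[min(a, b)] → w = 0.11
Weighted average = (0.11·64.6 + 0.06·66.9 + 0.06·53.0 + 0.11·70.0) / (0.11 + 0.06 + 0.06 + 0.11)
  = 22.0000 / 0.3400 = 64.706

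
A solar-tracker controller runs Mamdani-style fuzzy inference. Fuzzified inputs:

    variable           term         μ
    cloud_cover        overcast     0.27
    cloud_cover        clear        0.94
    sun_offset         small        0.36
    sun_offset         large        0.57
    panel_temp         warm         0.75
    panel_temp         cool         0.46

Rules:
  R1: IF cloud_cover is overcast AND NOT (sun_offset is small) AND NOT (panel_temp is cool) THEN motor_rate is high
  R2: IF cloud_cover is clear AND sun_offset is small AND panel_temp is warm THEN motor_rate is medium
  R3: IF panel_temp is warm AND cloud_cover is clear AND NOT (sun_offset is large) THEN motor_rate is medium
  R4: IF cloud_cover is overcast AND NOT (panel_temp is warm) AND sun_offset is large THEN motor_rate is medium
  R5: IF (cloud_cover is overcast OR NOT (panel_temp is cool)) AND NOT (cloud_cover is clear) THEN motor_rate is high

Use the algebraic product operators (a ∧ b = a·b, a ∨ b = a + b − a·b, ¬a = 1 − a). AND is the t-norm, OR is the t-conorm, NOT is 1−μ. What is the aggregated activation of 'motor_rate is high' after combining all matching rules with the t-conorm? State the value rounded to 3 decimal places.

R1: overcast=0.27, ¬small=1−0.36=0.64, ¬cool=1−0.46=0.54; AND[a·b] → w = 0.0933
R2: clear=0.94, small=0.36, warm=0.75; AND[a·b] → w = 0.2538
R3: warm=0.75, clear=0.94, ¬large=1−0.57=0.43; AND[a·b] → w = 0.3032
R4: overcast=0.27, ¬warm=1−0.75=0.25, large=0.57; AND[a·b] → w = 0.0385
R5: (overcast=0.27 OR ¬cool=1−0.46=0.54) = 0.6642; AND[a·b] with ¬clear=1−0.94=0.06 → w = 0.0399
Rules with consequent 'high': {R1, R5} → strengths 0.0933, 0.0399
Aggregate via t-conorm [a + b − a·b]: 0.1294

0.129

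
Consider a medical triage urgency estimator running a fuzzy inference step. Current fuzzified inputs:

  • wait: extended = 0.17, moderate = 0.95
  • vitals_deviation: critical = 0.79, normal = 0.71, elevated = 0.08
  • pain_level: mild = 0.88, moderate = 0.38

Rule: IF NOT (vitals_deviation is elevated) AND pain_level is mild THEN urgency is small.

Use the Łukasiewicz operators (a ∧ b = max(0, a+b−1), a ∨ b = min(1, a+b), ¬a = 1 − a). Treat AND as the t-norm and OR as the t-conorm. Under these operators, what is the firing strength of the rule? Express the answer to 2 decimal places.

firing strength: ¬elevated=1−0.08=0.92, mild=0.88; AND[max(0, a+b−1)] → w = 0.80

0.80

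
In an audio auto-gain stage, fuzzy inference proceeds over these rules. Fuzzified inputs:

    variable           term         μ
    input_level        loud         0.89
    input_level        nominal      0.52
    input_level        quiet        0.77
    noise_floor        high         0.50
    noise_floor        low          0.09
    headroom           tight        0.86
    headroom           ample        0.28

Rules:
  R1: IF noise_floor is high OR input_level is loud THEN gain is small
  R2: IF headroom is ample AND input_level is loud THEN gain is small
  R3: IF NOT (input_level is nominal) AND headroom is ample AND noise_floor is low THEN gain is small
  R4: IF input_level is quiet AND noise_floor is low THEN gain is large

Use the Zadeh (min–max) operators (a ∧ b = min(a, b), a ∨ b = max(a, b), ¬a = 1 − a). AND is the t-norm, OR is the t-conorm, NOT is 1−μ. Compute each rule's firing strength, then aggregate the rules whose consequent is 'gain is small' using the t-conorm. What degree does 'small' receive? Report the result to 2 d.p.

R1: high=0.50, loud=0.89; OR[max(a, b)] → w = 0.89
R2: ample=0.28, loud=0.89; AND[min(a, b)] → w = 0.28
R3: ¬nominal=1−0.52=0.48, ample=0.28, low=0.09; AND[min(a, b)] → w = 0.09
R4: quiet=0.77, low=0.09; AND[min(a, b)] → w = 0.09
Rules with consequent 'small': {R1, R2, R3} → strengths 0.89, 0.28, 0.09
Aggregate via t-conorm [max(a, b)]: 0.89

0.89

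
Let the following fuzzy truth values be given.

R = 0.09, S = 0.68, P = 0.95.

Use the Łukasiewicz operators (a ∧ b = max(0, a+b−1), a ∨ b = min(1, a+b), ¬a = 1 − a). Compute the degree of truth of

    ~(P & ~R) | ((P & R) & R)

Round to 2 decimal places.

~R = 1 − 0.09 = 0.91
P & ~R = max(0, a+b−1) on (0.95, 0.91) = 0.86
~(P & ~R) = 1 − 0.86 = 0.14
P & R = max(0, a+b−1) on (0.95, 0.09) = 0.04
(P & R) & R = max(0, a+b−1) on (0.04, 0.09) = 0.00
~(P & ~R) | ((P & R) & R) = min(1, a+b) on (0.14, 0.00) = 0.14

0.14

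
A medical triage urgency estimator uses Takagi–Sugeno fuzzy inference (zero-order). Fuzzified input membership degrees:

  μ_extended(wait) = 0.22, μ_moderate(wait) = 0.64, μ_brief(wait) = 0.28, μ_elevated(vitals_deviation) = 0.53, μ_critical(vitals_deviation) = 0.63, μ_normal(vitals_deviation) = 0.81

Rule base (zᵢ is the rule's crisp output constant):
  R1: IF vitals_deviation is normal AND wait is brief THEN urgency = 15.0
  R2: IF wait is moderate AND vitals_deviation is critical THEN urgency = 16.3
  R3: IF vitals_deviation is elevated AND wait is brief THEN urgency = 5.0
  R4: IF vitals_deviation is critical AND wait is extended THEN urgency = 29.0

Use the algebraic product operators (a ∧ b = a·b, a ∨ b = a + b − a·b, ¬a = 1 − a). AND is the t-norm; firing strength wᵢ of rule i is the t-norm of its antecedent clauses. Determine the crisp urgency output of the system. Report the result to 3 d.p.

16.069

R1 (z=15.0): normal=0.81, brief=0.28; AND[a·b] → w = 0.2268
R2 (z=16.3): moderate=0.64, critical=0.63; AND[a·b] → w = 0.4032
R3 (z=5.0): elevated=0.53, brief=0.28; AND[a·b] → w = 0.1484
R4 (z=29.0): critical=0.63, extended=0.22; AND[a·b] → w = 0.1386
Weighted average = (0.2268·15.0 + 0.4032·16.3 + 0.1484·5.0 + 0.1386·29.0) / (0.2268 + 0.4032 + 0.1484 + 0.1386)
  = 14.7356 / 0.9170 = 16.069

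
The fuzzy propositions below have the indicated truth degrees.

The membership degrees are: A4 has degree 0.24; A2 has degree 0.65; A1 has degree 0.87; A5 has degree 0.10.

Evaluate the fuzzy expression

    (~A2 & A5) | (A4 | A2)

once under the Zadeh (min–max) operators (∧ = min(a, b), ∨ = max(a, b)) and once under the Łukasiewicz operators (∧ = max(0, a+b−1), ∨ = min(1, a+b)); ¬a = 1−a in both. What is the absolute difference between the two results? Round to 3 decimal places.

0.240

Under Zadeh (min–max):
  ~A2 = 1 − 0.65 = 0.35
  ~A2 & A5 = min(a, b) on (0.35, 0.10) = 0.10
  A4 | A2 = max(a, b) on (0.24, 0.65) = 0.65
  (~A2 & A5) | (A4 | A2) = max(a, b) on (0.10, 0.65) = 0.65
  → value = 0.6500
Under Łukasiewicz:
  ~A2 = 1 − 0.65 = 0.35
  ~A2 & A5 = max(0, a+b−1) on (0.35, 0.10) = 0.00
  A4 | A2 = min(1, a+b) on (0.24, 0.65) = 0.89
  (~A2 & A5) | (A4 | A2) = min(1, a+b) on (0.00, 0.89) = 0.89
  → value = 0.8900
|0.6500 − 0.8900| = 0.240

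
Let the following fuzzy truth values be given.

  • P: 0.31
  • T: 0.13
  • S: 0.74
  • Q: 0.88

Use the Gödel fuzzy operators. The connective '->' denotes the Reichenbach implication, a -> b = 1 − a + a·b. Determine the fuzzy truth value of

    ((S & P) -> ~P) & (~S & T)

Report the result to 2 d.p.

S & P = min(a, b) on (0.74, 0.31) = 0.31
~P = 1 − 0.31 = 0.69
(S & P) -> ~P  [Reichenbach: 1 − a + a·b] with a=0.31, b=0.69 → 0.90
~S = 1 − 0.74 = 0.26
~S & T = min(a, b) on (0.26, 0.13) = 0.13
((S & P) -> ~P) & (~S & T) = min(a, b) on (0.90, 0.13) = 0.13

0.13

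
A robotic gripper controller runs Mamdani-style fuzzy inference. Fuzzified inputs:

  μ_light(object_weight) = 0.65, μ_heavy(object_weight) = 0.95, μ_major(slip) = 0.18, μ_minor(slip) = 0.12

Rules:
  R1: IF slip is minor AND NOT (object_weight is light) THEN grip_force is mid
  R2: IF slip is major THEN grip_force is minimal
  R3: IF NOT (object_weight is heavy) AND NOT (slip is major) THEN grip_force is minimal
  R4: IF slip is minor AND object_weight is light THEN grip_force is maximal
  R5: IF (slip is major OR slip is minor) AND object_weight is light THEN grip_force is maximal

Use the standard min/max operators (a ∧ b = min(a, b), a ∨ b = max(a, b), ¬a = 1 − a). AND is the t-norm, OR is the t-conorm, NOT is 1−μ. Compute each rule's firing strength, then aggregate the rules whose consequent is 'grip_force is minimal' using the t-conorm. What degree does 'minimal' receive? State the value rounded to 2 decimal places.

R1: minor=0.12, ¬light=1−0.65=0.35; AND[min(a, b)] → w = 0.12
R2: major=0.18 → w = 0.18
R3: ¬heavy=1−0.95=0.05, ¬major=1−0.18=0.82; AND[min(a, b)] → w = 0.05
R4: minor=0.12, light=0.65; AND[min(a, b)] → w = 0.12
R5: (major=0.18 OR minor=0.12) = 0.18; AND[min(a, b)] with light=0.65 → w = 0.18
Rules with consequent 'minimal': {R2, R3} → strengths 0.18, 0.05
Aggregate via t-conorm [max(a, b)]: 0.18

0.18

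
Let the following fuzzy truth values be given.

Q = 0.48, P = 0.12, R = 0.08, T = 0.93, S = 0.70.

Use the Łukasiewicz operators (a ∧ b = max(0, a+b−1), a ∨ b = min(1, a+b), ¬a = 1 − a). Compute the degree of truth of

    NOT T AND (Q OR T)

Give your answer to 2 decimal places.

0.07

NOT T = 1 − 0.93 = 0.07
Q OR T = min(1, a+b) on (0.48, 0.93) = 1.00
NOT T AND (Q OR T) = max(0, a+b−1) on (0.07, 1.00) = 0.07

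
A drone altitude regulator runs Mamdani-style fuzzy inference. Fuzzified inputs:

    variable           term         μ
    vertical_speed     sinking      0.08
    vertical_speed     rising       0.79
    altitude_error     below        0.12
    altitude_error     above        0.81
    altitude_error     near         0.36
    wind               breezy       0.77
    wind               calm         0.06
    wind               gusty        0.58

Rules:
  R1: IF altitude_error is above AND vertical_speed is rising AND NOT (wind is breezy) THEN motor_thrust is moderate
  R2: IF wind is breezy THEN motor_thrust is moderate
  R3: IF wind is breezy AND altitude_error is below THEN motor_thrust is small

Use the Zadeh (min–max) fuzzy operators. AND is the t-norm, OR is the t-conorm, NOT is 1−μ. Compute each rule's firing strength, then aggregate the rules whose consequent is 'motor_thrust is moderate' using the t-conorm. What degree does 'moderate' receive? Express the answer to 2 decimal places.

R1: above=0.81, rising=0.79, ¬breezy=1−0.77=0.23; AND[min(a, b)] → w = 0.23
R2: breezy=0.77 → w = 0.77
R3: breezy=0.77, below=0.12; AND[min(a, b)] → w = 0.12
Rules with consequent 'moderate': {R1, R2} → strengths 0.23, 0.77
Aggregate via t-conorm [max(a, b)]: 0.77

0.77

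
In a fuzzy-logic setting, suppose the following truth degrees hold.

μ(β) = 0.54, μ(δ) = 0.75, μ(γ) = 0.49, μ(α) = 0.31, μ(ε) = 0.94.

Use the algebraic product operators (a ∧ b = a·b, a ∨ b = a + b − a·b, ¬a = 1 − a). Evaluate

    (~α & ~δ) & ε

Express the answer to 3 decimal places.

0.162

~α = 1 − 0.3100 = 0.6900
~δ = 1 − 0.7500 = 0.2500
~α & ~δ = a·b on (0.6900, 0.2500) = 0.1725
(~α & ~δ) & ε = a·b on (0.1725, 0.9400) = 0.1621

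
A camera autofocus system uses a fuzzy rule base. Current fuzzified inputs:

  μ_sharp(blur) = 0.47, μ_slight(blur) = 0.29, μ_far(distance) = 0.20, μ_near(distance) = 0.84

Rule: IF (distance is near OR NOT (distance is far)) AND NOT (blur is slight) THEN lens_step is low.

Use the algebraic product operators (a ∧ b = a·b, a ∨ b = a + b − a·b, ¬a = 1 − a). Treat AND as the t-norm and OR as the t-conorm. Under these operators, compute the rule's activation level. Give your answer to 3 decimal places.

firing strength: (near=0.84 OR ¬far=1−0.20=0.80) = 0.9680; AND[a·b] with ¬slight=1−0.29=0.71 → w = 0.6873

0.687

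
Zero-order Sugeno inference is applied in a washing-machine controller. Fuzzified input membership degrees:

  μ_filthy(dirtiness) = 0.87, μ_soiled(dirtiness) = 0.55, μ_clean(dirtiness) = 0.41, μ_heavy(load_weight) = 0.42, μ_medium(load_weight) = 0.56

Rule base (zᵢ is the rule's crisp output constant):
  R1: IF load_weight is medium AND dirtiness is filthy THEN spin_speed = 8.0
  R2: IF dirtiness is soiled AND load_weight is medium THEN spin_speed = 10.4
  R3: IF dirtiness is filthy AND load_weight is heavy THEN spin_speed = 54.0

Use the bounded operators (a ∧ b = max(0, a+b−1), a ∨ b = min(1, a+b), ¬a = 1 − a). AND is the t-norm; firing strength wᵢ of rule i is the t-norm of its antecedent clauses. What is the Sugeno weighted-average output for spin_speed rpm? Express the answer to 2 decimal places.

R1 (z=8.0): medium=0.56, filthy=0.87; AND[max(0, a+b−1)] → w = 0.43
R2 (z=10.4): soiled=0.55, medium=0.56; AND[max(0, a+b−1)] → w = 0.11
R3 (z=54.0): filthy=0.87, heavy=0.42; AND[max(0, a+b−1)] → w = 0.29
Weighted average = (0.43·8.0 + 0.11·10.4 + 0.29·54.0) / (0.43 + 0.11 + 0.29)
  = 20.2440 / 0.8300 = 24.39

24.39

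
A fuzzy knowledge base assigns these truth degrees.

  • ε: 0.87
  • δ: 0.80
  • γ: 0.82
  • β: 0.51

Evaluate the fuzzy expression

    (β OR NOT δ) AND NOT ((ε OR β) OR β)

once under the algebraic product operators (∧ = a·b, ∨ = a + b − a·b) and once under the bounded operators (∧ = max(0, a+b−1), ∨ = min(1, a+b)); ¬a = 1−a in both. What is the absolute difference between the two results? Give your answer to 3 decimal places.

Under algebraic product:
  NOT δ = 1 − 0.8000 = 0.2000
  β OR NOT δ = a + b − a·b on (0.5100, 0.2000) = 0.6080
  ε OR β = a + b − a·b on (0.8700, 0.5100) = 0.9363
  (ε OR β) OR β = a + b − a·b on (0.9363, 0.5100) = 0.9688
  NOT ((ε OR β) OR β) = 1 − 0.9688 = 0.0312
  (β OR NOT δ) AND NOT ((ε OR β) OR β) = a·b on (0.6080, 0.0312) = 0.0190
  → value = 0.0190
Under bounded:
  NOT δ = 1 − 0.80 = 0.20
  β OR NOT δ = min(1, a+b) on (0.51, 0.20) = 0.71
  ε OR β = min(1, a+b) on (0.87, 0.51) = 1.00
  (ε OR β) OR β = min(1, a+b) on (1.00, 0.51) = 1.00
  NOT ((ε OR β) OR β) = 1 − 1.00 = 0.00
  (β OR NOT δ) AND NOT ((ε OR β) OR β) = max(0, a+b−1) on (0.71, 0.00) = 0.00
  → value = 0.0000
|0.0190 − 0.0000| = 0.019

0.019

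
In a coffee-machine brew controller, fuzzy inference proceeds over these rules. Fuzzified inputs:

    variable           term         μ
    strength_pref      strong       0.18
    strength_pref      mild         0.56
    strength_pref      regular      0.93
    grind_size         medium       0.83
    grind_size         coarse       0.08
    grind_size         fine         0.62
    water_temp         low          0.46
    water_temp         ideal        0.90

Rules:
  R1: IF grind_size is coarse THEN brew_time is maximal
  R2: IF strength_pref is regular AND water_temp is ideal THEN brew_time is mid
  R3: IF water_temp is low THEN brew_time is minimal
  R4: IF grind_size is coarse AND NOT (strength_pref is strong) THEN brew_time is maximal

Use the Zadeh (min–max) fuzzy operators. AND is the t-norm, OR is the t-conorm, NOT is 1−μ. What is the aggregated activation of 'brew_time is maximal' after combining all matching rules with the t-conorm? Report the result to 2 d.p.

0.08

R1: coarse=0.08 → w = 0.08
R2: regular=0.93, ideal=0.90; AND[min(a, b)] → w = 0.90
R3: low=0.46 → w = 0.46
R4: coarse=0.08, ¬strong=1−0.18=0.82; AND[min(a, b)] → w = 0.08
Rules with consequent 'maximal': {R1, R4} → strengths 0.08, 0.08
Aggregate via t-conorm [max(a, b)]: 0.08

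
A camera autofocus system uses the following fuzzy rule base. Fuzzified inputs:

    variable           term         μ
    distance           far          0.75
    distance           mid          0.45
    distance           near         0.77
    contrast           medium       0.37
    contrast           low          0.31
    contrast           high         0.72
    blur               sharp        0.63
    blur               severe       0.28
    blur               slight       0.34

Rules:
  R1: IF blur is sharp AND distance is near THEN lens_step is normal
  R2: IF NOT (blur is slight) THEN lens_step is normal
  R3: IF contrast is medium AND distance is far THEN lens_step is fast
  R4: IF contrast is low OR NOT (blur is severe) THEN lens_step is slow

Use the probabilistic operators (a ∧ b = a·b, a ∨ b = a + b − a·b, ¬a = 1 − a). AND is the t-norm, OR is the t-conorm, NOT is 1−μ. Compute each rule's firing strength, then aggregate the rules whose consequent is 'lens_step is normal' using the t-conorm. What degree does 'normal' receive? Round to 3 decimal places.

0.825

R1: sharp=0.63, near=0.77; AND[a·b] → w = 0.4851
R2: ¬slight=1−0.34=0.66 → w = 0.6600
R3: medium=0.37, far=0.75; AND[a·b] → w = 0.2775
R4: low=0.31, ¬severe=1−0.28=0.72; OR[a + b − a·b] → w = 0.8068
Rules with consequent 'normal': {R1, R2} → strengths 0.4851, 0.6600
Aggregate via t-conorm [a + b − a·b]: 0.8249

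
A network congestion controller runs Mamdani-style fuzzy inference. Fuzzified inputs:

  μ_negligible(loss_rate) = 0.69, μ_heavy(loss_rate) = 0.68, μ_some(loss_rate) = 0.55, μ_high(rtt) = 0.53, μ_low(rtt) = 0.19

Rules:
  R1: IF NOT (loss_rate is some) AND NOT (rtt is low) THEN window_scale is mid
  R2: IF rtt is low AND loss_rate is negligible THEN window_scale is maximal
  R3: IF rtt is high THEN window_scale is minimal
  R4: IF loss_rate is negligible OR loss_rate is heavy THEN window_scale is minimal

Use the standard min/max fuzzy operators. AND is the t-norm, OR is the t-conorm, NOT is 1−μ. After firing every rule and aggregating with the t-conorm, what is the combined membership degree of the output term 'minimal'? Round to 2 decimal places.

R1: ¬some=1−0.55=0.45, ¬low=1−0.19=0.81; AND[min(a, b)] → w = 0.45
R2: low=0.19, negligible=0.69; AND[min(a, b)] → w = 0.19
R3: high=0.53 → w = 0.53
R4: negligible=0.69, heavy=0.68; OR[max(a, b)] → w = 0.69
Rules with consequent 'minimal': {R3, R4} → strengths 0.53, 0.69
Aggregate via t-conorm [max(a, b)]: 0.69

0.69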